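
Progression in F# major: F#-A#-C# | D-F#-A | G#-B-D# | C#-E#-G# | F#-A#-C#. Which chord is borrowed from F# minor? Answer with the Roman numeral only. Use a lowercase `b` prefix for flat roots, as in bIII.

bVI

In F# major the diatonic chords are F#, G#m, A#m, B, C#, D#m, E#dim. F#–A#–C# = F#, G#–B–D# = G#m and C#–E#–G# = C# are all diatonic. D–F#–A doesn't fit — on degree 6 F# major would have D#m (vi). D is the degree-6 chord of F# minor, so it is the borrowed bVI.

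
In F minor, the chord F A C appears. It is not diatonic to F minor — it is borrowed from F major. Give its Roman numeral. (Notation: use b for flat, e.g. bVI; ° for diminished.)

F is scale degree 1 in F minor. The diatonic chord on degree 1 would be Fm (i), but F–A–C is the major chord from F major. As a borrowed chord it is labeled I.

I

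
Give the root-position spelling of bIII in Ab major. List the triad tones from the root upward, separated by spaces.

Cb Eb Gb

The root of bIII is the lowered 3rd degree: C becomes Cb. Building the major chord from the parallel minor on Cb: Cb–Eb–Gb.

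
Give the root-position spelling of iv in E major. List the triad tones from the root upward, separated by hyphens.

A-C-E

iv is built on scale degree 4, which is A in both E major and its parallel. In E minor the chord on A is A–C–E.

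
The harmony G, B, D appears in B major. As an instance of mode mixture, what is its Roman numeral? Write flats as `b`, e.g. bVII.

bVI

The root G is the lowered 6th scale degree — diatonically B major has G# there. The diatonic chord on degree 6 would be G#m (vi), but G–B–D is the major chord from B minor. As a borrowed chord it is labeled bVI.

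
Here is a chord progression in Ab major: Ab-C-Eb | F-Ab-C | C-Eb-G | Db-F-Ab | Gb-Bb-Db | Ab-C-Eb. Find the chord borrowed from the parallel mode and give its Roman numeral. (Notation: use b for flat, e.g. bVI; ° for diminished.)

Ab major has the diatonic set Ab, Bbm, Cm, Db, Eb, Fm, Gdim. Ab–C–Eb = Ab, F–Ab–C = Fm, C–Eb–G = Cm and Db–F–Ab = Db all belong to that set. Gb–Bb–Db is not: scale degree 7 in Ab major carries Gdim (vii°). In Ab minor the chord on that degree is Gb, so here it functions as bVII, borrowed from the parallel minor.

bVII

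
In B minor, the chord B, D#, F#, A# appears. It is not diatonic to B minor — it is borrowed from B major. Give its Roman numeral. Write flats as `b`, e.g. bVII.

Imaj7

B is scale degree 1 in B minor. Diatonically B minor has Bm (i) on that degree; B–D#–F#–A# is instead the major-seventh chord native to B major, so it takes the label Imaj7.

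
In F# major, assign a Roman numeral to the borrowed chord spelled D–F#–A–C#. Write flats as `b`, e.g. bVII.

bVImaj7

D is the lowered form of scale degree 6 in F# major (the diatonic degree 6 is D#). The diatonic chord on degree 6 would be D#m (vi), but D–F#–A–C# is the major-seventh chord from F# minor. As a borrowed chord it is labeled bVImaj7.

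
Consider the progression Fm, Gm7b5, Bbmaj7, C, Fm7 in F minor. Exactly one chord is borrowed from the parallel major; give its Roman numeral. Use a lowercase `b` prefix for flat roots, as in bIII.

IVmaj7

F minor has the diatonic set Fm, Gdim, Ab, Bbm, C, Db, Eb (with V from harmonic minor). Fm, Gm7b5, C and Fm7 all belong to that set. But Bbmaj7 (Bb–D–F–A) is foreign: the diatonic iv on degree 4 is Bbm, whereas Bbmaj7 comes from F major. It is labeled IVmaj7.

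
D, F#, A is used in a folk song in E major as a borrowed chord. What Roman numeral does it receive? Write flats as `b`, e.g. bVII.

D is the lowered form of scale degree 7 in E major (the diatonic degree 7 is D#). Diatonically E major has D#dim (vii°) on that degree; D–F#–A is instead the major chord native to E minor, so it takes the label bVII.

bVII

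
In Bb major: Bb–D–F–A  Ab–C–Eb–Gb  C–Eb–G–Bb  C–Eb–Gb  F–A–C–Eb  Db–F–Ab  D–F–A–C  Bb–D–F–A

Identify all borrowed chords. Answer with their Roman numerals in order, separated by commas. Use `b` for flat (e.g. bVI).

bVII7, ii°, bIII

In Bb major the diatonic chords are Bb, Cm, Dm, Eb, F, Gm, Adim. Bb–D–F–A = Bbmaj7, C–Eb–G–Bb = Cm7, F–A–C–Eb = F7 and D–F–A–C = Dm7 are all diatonic. Ab–C–Eb–Gb doesn't fit — on degree 7 Bb major would have Adim (vii°). Ab7 is the degree-7 chord of Bb minor, so it is the borrowed bVII7. C–Eb–Gb doesn't fit — on degree 2 Bb major would have Cm (ii). Cdim is the degree-2 chord of Bb minor, so it is the borrowed ii°. Db–F–Ab doesn't fit — on degree 3 Bb major would have Dm (iii). Db is the degree-3 chord of Bb minor, so it is the borrowed bIII.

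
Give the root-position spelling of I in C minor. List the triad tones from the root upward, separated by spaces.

I is built on scale degree 1, which is C in both C minor and its parallel. Stacking thirds in C major on C gives C–E–G.

C E G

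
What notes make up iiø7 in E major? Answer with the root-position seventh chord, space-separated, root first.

The root, F#, is scale degree 2 — the same note in E major and E minor; only the chord quality changes. In E minor the chord on F# is F#–A–C–E.

F# A C E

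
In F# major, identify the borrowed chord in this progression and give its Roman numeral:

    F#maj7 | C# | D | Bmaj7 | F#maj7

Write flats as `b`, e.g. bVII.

F# major has the diatonic set F#, G#m, A#m, B, C#, D#m, E#dim. F#maj7, C# and Bmaj7 all belong to that set. D (D–F#–A) doesn't fit — on degree 6 F# major would have D#m (vi). D is the degree-6 chord of F# minor, so it is the borrowed bVI.

bVI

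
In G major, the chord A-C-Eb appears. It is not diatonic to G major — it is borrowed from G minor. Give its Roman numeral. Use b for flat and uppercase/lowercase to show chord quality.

ii°

The root A is the diatonic 2nd degree of G major; the borrowing shows in the chord quality. Diatonically G major has Am (ii) on that degree; A–C–Eb is instead the diminished chord native to G minor, so it takes the label ii°.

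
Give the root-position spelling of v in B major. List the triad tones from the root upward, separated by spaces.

The root, F#, is scale degree 5 — the same note in B major and B minor; only the chord quality changes. In B minor the chord on F# is F#–A–C#.

F# A C#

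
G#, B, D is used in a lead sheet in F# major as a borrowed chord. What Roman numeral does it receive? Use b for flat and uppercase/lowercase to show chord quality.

The root G# is the diatonic 2nd degree of F# major; the borrowing shows in the chord quality. The diatonic chord on degree 2 would be G#m (ii), but G#–B–D is the diminished chord from F# minor. As a borrowed chord it is labeled ii°.

ii°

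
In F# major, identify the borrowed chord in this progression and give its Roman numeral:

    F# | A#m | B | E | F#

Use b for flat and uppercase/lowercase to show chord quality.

bVII

F# major has the diatonic set F#, G#m, A#m, B, C#, D#m, E#dim. F#, A#m and B are all diatonic. But E (E–G#–B) is foreign: the diatonic vii° on degree 7 is E#dim, whereas E comes from F# minor. It is labeled bVII.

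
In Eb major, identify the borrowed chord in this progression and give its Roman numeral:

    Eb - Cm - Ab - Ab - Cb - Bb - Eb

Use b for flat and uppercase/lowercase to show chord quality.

bVI

The diatonic triads in Eb major are Eb, Fm, Gm, Ab, Bb, Cm, Ddim. Of the given chords, Eb, Cm, Ab and Bb are diatonic. Cb (Cb–Eb–Gb) is not: scale degree 6 in Eb major carries Cm (vi). In Eb minor the chord on that degree is Cb, so here it functions as bVI, borrowed from the parallel minor.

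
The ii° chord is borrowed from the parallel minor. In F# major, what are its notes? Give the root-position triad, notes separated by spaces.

The root, G#, is scale degree 2 — the same note in F# major and F# minor; only the chord quality changes. In F# minor the chord on G# is G#–B–D.

G# B D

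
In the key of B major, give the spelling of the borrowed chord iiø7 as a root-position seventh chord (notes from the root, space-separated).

iiø7 is built on scale degree 2, which is C# in both B major and its parallel. Stacking thirds in B minor on C# gives C#–E–G–B.

C# E G B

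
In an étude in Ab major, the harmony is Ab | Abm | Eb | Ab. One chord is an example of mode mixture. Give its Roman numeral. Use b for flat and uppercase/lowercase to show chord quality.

i

Ab major has the diatonic set Ab, Bbm, Cm, Db, Eb, Fm, Gdim. Ab and Eb are both diatonic. Abm (Ab–Cb–Eb) doesn't fit — on degree 1 Ab major would have Ab (I). Abm is the degree-1 chord of Ab minor, so it is the borrowed i.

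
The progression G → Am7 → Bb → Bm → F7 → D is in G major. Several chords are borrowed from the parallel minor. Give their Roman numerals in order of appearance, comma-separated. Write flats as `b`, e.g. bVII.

bIII, bVII7

G major has the diatonic set G, Am, Bm, C, D, Em, F#dim. Of the given chords, G, Am7, Bm and D are diatonic. Bb (Bb–D–F) is not: scale degree 3 in G major carries Bm (iii). In G minor the chord on that degree is Bb, so here it functions as bIII, borrowed from the parallel minor. F7 (F–A–C–Eb) doesn't fit — on degree 7 G major would have F#dim (vii°). F7 is the degree-7 chord of G minor, so it is the borrowed bVII7.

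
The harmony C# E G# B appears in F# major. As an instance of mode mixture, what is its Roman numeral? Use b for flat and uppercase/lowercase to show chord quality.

v7

C# is scale degree 5 in F# major. The diatonic chord on degree 5 would be C# (V), but C#–E–G#–B is the minor-seventh chord from F# minor. As a borrowed chord it is labeled v7.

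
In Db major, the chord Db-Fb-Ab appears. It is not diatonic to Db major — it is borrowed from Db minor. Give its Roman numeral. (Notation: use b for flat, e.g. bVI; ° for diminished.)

Db is scale degree 1 in Db major. Db–Fb–Ab is a minor chord — the form found in Db minor, not the diatonic I (Db). Borrowed into Db major it is written i.

i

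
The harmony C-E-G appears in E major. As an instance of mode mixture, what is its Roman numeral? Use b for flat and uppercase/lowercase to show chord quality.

The root C is the lowered 6th scale degree — diatonically E major has C# there. Diatonically E major has C#m (vi) on that degree; C–E–G is instead the major chord native to E minor, so it takes the label bVI.

bVI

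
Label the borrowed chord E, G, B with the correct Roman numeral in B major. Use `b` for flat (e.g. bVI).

The root E is the diatonic 4th degree of B major; the borrowing shows in the chord quality. The diatonic chord on degree 4 would be E (IV), but E–G–B is the minor chord from B minor. As a borrowed chord it is labeled iv.

iv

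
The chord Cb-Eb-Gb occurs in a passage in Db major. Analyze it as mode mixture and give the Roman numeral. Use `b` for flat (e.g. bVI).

In Db major scale degree 7 is C; Cb is its lowered form, from Db minor. Cb–Eb–Gb is a major chord — the form found in Db minor, not the diatonic vii° (Cdim). Borrowed into Db major it is written bVII.

bVII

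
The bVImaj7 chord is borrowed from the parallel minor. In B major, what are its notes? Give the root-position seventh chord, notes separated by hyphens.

Scale degree 6 in B major is G#. bVImaj7 uses the lowered form, G, taken from B minor. In B minor the chord on G is G–B–D–F#.

G-B-D-F#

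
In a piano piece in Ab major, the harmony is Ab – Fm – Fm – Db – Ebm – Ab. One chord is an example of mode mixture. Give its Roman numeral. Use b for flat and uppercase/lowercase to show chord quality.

In Ab major the diatonic chords are Ab, Bbm, Cm, Db, Eb, Fm, Gdim. Ab, Fm and Db all belong to that set. Ebm (Eb–Gb–Bb) is not: scale degree 5 in Ab major carries Eb (V). In Ab minor the chord on that degree is Ebm, so here it functions as v, borrowed from the parallel minor.

v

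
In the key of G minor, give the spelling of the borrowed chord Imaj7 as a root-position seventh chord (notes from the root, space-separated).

Imaj7 is built on scale degree 1, which is G in both G minor and its parallel. In G major the chord on G is G–B–D–F#.

G B D F#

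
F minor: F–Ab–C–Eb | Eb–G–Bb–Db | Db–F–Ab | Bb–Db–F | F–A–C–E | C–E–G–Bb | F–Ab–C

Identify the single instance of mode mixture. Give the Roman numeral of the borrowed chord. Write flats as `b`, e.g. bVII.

In F minor (with V from harmonic minor) the diatonic chords are Fm, Gdim, Ab, Bbm, C, Db, Eb. F–Ab–C–Eb = Fm7, Eb–G–Bb–Db = Eb7, Db–F–Ab = Db, Bb–Db–F = Bbm, C–E–G–Bb = C7 and F–Ab–C = Fm all belong to that set. F–A–C–E doesn't fit — on degree 1 F minor would have Fm (i). Fmaj7 is the degree-1 chord of F major, so it is the borrowed Imaj7.

Imaj7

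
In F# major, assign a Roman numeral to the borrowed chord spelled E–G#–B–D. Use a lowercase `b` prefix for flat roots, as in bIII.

bVII7

The root E is the lowered 7th scale degree — diatonically F# major has E# there. E–G#–B–D is a dominant-seventh chord — the form found in F# minor, not the diatonic vii° (E#dim). Borrowed into F# major it is written bVII7.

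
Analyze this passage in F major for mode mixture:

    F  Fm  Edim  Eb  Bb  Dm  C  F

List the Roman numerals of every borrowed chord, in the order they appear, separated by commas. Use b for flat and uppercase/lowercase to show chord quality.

i, bVII

The diatonic triads in F major are F, Gm, Am, Bb, C, Dm, Edim. F, Edim, Bb, Dm and C are all diatonic. Fm (F–Ab–C) doesn't fit — on degree 1 F major would have F (I). Fm is the degree-1 chord of F minor, so it is the borrowed i. Eb (Eb–G–Bb) is not: scale degree 7 in F major carries Edim (vii°). In F minor the chord on that degree is Eb, so here it functions as bVII, borrowed from the parallel minor.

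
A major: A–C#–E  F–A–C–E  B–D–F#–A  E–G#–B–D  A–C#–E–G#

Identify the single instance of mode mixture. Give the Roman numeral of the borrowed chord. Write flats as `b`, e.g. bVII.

The diatonic triads in A major are A, Bm, C#m, D, E, F#m, G#dim. Of the given chords, A–C#–E = A, B–D–F#–A = Bm7, E–G#–B–D = E7 and A–C#–E–G# = Amaj7 are diatonic. F–A–C–E is not: scale degree 6 in A major carries F#m (vi). In A minor the chord on that degree is Fmaj7, so here it functions as bVImaj7, borrowed from the parallel minor.

bVImaj7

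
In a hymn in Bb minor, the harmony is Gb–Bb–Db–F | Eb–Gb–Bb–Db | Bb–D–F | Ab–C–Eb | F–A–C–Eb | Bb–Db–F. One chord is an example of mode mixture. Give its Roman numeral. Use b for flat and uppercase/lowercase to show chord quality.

In Bb minor (with V from harmonic minor) the diatonic chords are Bbm, Cdim, Db, Ebm, F, Gb, Ab. Of the given chords, Gb–Bb–Db–F = Gbmaj7, Eb–Gb–Bb–Db = Ebm7, Ab–C–Eb = Ab, F–A–C–Eb = F7 and Bb–Db–F = Bbm are diatonic. But Bb–D–F is foreign: the diatonic i on degree 1 is Bbm, whereas Bb comes from Bb major. It is labeled I.

I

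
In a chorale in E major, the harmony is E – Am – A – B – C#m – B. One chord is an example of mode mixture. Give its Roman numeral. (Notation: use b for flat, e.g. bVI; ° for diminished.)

E major has the diatonic set E, F#m, G#m, A, B, C#m, D#dim. Of the given chords, E, A, B and C#m are diatonic. Am (A–C–E) is not: scale degree 4 in E major carries A (IV). In E minor the chord on that degree is Am, so here it functions as iv, borrowed from the parallel minor.

iv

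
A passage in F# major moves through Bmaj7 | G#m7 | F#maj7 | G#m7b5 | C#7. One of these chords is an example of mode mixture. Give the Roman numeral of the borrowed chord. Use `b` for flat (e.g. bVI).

In F# major the diatonic chords are F#, G#m, A#m, B, C#, D#m, E#dim. Bmaj7, G#m7, F#maj7 and C#7 all belong to that set. But G#m7b5 (G#–B–D–F#) is foreign: the diatonic ii on degree 2 is G#m, whereas G#m7b5 comes from F# minor. It is labeled iiø7.

iiø7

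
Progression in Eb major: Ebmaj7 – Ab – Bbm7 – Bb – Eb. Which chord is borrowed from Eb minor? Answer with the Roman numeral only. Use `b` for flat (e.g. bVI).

Eb major has the diatonic set Eb, Fm, Gm, Ab, Bb, Cm, Ddim. Ebmaj7, Ab, Bb and Eb all belong to that set. Bbm7 (Bb–Db–F–Ab) is not: scale degree 5 in Eb major carries Bb (V). In Eb minor the chord on that degree is Bbm7, so here it functions as v7, borrowed from the parallel minor.

v7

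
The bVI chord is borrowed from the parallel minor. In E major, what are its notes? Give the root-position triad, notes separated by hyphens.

C-E-G

The root of bVI is the lowered 6th degree: C# becomes C. In E minor the chord on C is C–E–G.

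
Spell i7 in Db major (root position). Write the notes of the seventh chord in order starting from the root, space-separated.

Db Fb Ab Cb

The root, Db, is scale degree 1 — the same note in Db major and Db minor; only the chord quality changes. In Db minor the chord on Db is Db–Fb–Ab–Cb.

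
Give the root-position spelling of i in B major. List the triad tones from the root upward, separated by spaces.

i is built on scale degree 1, which is B in both B major and its parallel. Stacking thirds in B minor on B gives B–D–F#.

B D F#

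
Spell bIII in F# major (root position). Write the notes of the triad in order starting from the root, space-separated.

A C# E

The root of bIII is the lowered 3rd degree: A# becomes A. In F# minor the chord on A is A–C#–E.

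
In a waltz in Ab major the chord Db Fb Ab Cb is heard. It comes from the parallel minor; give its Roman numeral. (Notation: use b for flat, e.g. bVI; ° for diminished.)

Db is scale degree 4 in Ab major. The diatonic chord on degree 4 would be Db (IV), but Db–Fb–Ab–Cb is the minor-seventh chord from Ab minor. As a borrowed chord it is labeled iv7.

iv7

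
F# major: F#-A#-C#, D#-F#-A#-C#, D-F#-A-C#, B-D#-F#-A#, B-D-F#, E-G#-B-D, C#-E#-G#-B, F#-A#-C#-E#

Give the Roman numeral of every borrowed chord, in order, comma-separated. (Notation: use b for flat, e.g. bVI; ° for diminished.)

The diatonic triads in F# major are F#, G#m, A#m, B, C#, D#m, E#dim. F#–A#–C# = F#, D#–F#–A#–C# = D#m7, B–D#–F#–A# = Bmaj7, C#–E#–G#–B = C#7 and F#–A#–C#–E# = F#maj7 are all diatonic. But D–F#–A–C# is foreign: the diatonic vi on degree 6 is D#m, whereas Dmaj7 comes from F# minor. It is labeled bVImaj7. But B–D–F# is foreign: the diatonic IV on degree 4 is B, whereas Bm comes from F# minor. It is labeled iv. But E–G#–B–D is foreign: the diatonic vii° on degree 7 is E#dim, whereas E7 comes from F# minor. It is labeled bVII7.

bVImaj7, iv, bVII7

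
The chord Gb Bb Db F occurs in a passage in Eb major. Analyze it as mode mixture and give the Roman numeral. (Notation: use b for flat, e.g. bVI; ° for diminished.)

In Eb major scale degree 3 is G; Gb is its lowered form, from Eb minor. The diatonic chord on degree 3 would be Gm (iii), but Gb–Bb–Db–F is the major-seventh chord from Eb minor. As a borrowed chord it is labeled bIIImaj7.

bIIImaj7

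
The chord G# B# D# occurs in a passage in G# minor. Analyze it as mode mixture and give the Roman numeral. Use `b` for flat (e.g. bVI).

G# is scale degree 1 in G# minor. G#–B#–D# is a major chord — the form found in G# major, not the diatonic i (G#m). Borrowed into G# minor it is written I.

I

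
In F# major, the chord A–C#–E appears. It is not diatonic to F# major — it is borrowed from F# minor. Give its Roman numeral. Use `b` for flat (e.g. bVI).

bIII

In F# major scale degree 3 is A#; A is its lowered form, from F# minor. A–C#–E is a major chord — the form found in F# minor, not the diatonic iii (A#m). Borrowed into F# major it is written bIII.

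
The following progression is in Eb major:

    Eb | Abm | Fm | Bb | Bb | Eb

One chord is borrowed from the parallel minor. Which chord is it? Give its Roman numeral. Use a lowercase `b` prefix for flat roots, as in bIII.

Eb major has the diatonic set Eb, Fm, Gm, Ab, Bb, Cm, Ddim. Eb, Fm and Bb all belong to that set. Abm (Ab–Cb–Eb) doesn't fit — on degree 4 Eb major would have Ab (IV). Abm is the degree-4 chord of Eb minor, so it is the borrowed iv.

iv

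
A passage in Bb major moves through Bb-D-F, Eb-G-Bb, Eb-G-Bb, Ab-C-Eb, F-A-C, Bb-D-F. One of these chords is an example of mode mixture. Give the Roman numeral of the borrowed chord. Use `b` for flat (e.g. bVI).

In Bb major the diatonic chords are Bb, Cm, Dm, Eb, F, Gm, Adim. Bb–D–F = Bb, Eb–G–Bb = Eb and F–A–C = F all belong to that set. But Ab–C–Eb is foreign: the diatonic vii° on degree 7 is Adim, whereas Ab comes from Bb minor. It is labeled bVII.

bVII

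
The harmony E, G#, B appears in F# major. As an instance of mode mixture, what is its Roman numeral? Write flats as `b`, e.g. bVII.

bVII

In F# major scale degree 7 is E#; E is its lowered form, from F# minor. Diatonically F# major has E#dim (vii°) on that degree; E–G#–B is instead the major chord native to F# minor, so it takes the label bVII.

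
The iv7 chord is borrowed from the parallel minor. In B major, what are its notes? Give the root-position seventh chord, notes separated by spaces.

E G B D

iv7 is built on scale degree 4, which is E in both B major and its parallel. In B minor the chord on E is E–G–B–D.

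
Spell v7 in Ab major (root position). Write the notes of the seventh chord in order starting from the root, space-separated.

Eb Gb Bb Db

v7 is built on scale degree 5, which is Eb in both Ab major and its parallel. In Ab minor the chord on Eb is Eb–Gb–Bb–Db.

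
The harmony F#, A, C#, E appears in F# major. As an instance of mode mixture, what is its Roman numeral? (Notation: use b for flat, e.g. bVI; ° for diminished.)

i7

The root F# is the diatonic 1st degree of F# major; the borrowing shows in the chord quality. Diatonically F# major has F# (I) on that degree; F#–A–C#–E is instead the minor-seventh chord native to F# minor, so it takes the label i7.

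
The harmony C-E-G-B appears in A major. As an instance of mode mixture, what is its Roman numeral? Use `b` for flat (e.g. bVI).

In A major scale degree 3 is C#; C is its lowered form, from A minor. The diatonic chord on degree 3 would be C#m (iii), but C–E–G–B is the major-seventh chord from A minor. As a borrowed chord it is labeled bIIImaj7.

bIIImaj7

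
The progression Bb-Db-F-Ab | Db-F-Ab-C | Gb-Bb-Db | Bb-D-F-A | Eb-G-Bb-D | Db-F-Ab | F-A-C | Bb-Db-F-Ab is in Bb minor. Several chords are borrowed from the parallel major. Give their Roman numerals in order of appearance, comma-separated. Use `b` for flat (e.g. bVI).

The diatonic triads in Bb minor (with V from harmonic minor) are Bbm, Cdim, Db, Ebm, F, Gb, Ab. Of the given chords, Bb–Db–F–Ab = Bbm7, Db–F–Ab–C = Dbmaj7, Gb–Bb–Db = Gb, Db–F–Ab = Db and F–A–C = F are diatonic. Bb–D–F–A is not: scale degree 1 in Bb minor carries Bbm (i). In Bb major the chord on that degree is Bbmaj7, so here it functions as Imaj7, borrowed from the parallel major. But Eb–G–Bb–D is foreign: the diatonic iv on degree 4 is Ebm, whereas Ebmaj7 comes from Bb major. It is labeled IVmaj7.

Imaj7, IVmaj7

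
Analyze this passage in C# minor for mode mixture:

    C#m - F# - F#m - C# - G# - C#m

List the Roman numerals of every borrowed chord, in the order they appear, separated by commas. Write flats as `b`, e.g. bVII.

IV, I

C# minor has the diatonic set C#m, D#dim, E, F#m, G#, A, B (with V from harmonic minor). Of the given chords, C#m, F#m and G# are diatonic. F# (F#–A#–C#) is not: scale degree 4 in C# minor carries F#m (iv). In C# major the chord on that degree is F#, so here it functions as IV, borrowed from the parallel major. C# (C#–E#–G#) is not: scale degree 1 in C# minor carries C#m (i). In C# major the chord on that degree is C#, so here it functions as I, borrowed from the parallel major.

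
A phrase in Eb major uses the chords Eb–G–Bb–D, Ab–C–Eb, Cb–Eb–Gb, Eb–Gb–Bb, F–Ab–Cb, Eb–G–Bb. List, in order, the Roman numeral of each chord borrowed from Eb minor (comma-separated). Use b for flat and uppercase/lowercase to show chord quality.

In Eb major the diatonic chords are Eb, Fm, Gm, Ab, Bb, Cm, Ddim. Of the given chords, Eb–G–Bb–D = Ebmaj7, Ab–C–Eb = Ab and Eb–G–Bb = Eb are diatonic. Cb–Eb–Gb doesn't fit — on degree 6 Eb major would have Cm (vi). Cb is the degree-6 chord of Eb minor, so it is the borrowed bVI. But Eb–Gb–Bb is foreign: the diatonic I on degree 1 is Eb, whereas Ebm comes from Eb minor. It is labeled i. But F–Ab–Cb is foreign: the diatonic ii on degree 2 is Fm, whereas Fdim comes from Eb minor. It is labeled ii°.

bVI, i, ii°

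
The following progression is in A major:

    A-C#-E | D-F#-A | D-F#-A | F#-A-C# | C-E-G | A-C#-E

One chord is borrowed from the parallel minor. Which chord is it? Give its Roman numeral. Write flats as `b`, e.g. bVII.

bIII

The diatonic triads in A major are A, Bm, C#m, D, E, F#m, G#dim. A–C#–E = A, D–F#–A = D and F#–A–C# = F#m all belong to that set. But C–E–G is foreign: the diatonic iii on degree 3 is C#m, whereas C comes from A minor. It is labeled bIII.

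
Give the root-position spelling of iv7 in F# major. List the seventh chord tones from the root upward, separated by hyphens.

The root, B, is scale degree 4 — the same note in F# major and F# minor; only the chord quality changes. Building the minor-seventh chord from the parallel minor on B: B–D–F#–A.

B-D-F#-A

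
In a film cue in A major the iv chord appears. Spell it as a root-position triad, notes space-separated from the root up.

The root, D, is scale degree 4 — the same note in A major and A minor; only the chord quality changes. In A minor the chord on D is D–F–A.

D F A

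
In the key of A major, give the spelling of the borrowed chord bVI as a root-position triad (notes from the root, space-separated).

The root of bVI is the lowered 6th degree: F# becomes F. Stacking thirds in A minor on F gives F–A–C.

F A C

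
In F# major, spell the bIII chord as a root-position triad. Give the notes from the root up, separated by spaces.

bIII is built on the lowered scale degree 3. In F# major degree 3 is A#; lowered it becomes A. Stacking thirds in F# minor on A gives A–C#–E.

A C# E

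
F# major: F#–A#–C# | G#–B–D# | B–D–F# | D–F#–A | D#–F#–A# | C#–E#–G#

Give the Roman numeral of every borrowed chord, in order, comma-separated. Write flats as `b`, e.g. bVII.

The diatonic triads in F# major are F#, G#m, A#m, B, C#, D#m, E#dim. F#–A#–C# = F#, G#–B–D# = G#m, D#–F#–A# = D#m and C#–E#–G# = C# all belong to that set. B–D–F# is not: scale degree 4 in F# major carries B (IV). In F# minor the chord on that degree is Bm, so here it functions as iv, borrowed from the parallel minor. D–F#–A doesn't fit — on degree 6 F# major would have D#m (vi). D is the degree-6 chord of F# minor, so it is the borrowed bVI.

iv, bVI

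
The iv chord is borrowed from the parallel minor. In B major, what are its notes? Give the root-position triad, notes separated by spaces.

The root, E, is scale degree 4 — the same note in B major and B minor; only the chord quality changes. Stacking thirds in B minor on E gives E–G–B.

E G B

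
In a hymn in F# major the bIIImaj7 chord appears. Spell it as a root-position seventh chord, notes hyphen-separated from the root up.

The root of bIIImaj7 is the lowered 3rd degree: A# becomes A. Building the major-seventh chord from the parallel minor on A: A–C#–E–G#.

A-C#-E-G#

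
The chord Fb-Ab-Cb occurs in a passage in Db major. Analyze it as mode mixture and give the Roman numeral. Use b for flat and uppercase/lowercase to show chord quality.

The root Fb is the lowered 3rd scale degree — diatonically Db major has F there. The diatonic chord on degree 3 would be Fm (iii), but Fb–Ab–Cb is the major chord from Db minor. As a borrowed chord it is labeled bIII.

bIII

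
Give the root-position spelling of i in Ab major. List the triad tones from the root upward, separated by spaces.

The root, Ab, is scale degree 1 — the same note in Ab major and Ab minor; only the chord quality changes. Stacking thirds in Ab minor on Ab gives Ab–Cb–Eb.

Ab Cb Eb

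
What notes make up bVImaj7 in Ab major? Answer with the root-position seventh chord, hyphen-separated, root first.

Scale degree 6 in Ab major is F. bVImaj7 uses the lowered form, Fb, taken from Ab minor. Building the major-seventh chord from the parallel minor on Fb: Fb–Ab–Cb–Eb.

Fb-Ab-Cb-Eb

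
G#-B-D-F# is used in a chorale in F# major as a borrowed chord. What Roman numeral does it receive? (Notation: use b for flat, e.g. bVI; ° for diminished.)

iiø7

G# is scale degree 2 in F# major. The diatonic chord on degree 2 would be G#m (ii), but G#–B–D–F# is the half-diminished-seventh chord from F# minor. As a borrowed chord it is labeled iiø7.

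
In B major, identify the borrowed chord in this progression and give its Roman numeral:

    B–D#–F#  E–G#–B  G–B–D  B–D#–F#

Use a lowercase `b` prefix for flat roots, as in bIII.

bVI

In B major the diatonic chords are B, C#m, D#m, E, F#, G#m, A#dim. B–D#–F# = B and E–G#–B = E both belong to that set. G–B–D doesn't fit — on degree 6 B major would have G#m (vi). G is the degree-6 chord of B minor, so it is the borrowed bVI.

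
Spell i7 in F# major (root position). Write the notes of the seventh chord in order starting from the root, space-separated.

F# A C# E

The root, F#, is scale degree 1 — the same note in F# major and F# minor; only the chord quality changes. Stacking thirds in F# minor on F# gives F#–A–C#–E.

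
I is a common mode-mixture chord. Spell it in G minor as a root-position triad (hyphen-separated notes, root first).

G-B-D

I is built on scale degree 1, which is G in both G minor and its parallel. Stacking thirds in G major on G gives G–B–D.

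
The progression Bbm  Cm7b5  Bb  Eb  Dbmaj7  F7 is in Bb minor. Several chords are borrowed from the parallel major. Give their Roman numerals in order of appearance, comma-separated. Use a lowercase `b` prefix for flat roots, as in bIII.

I, IV

In Bb minor (with V from harmonic minor) the diatonic chords are Bbm, Cdim, Db, Ebm, F, Gb, Ab. Of the given chords, Bbm, Cm7b5, Dbmaj7 and F7 are diatonic. Bb (Bb–D–F) is not: scale degree 1 in Bb minor carries Bbm (i). In Bb major the chord on that degree is Bb, so here it functions as I, borrowed from the parallel major. Eb (Eb–G–Bb) is not: scale degree 4 in Bb minor carries Ebm (iv). In Bb major the chord on that degree is Eb, so here it functions as IV, borrowed from the parallel major.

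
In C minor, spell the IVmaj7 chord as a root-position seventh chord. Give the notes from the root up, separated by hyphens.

F-A-C-E

The root, F, is scale degree 4 — the same note in C minor and C major; only the chord quality changes. Stacking thirds in C major on F gives F–A–C–E.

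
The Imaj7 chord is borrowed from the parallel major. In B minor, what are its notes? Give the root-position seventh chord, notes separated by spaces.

The root, B, is scale degree 1 — the same note in B minor and B major; only the chord quality changes. Stacking thirds in B major on B gives B–D#–F#–A#.

B D# F# A#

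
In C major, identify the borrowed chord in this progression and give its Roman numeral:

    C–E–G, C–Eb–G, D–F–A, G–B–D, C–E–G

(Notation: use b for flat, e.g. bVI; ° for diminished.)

In C major the diatonic chords are C, Dm, Em, F, G, Am, Bdim. Of the given chords, C–E–G = C, D–F–A = Dm and G–B–D = G are diatonic. C–Eb–G is not: scale degree 1 in C major carries C (I). In C minor the chord on that degree is Cm, so here it functions as i, borrowed from the parallel minor.

i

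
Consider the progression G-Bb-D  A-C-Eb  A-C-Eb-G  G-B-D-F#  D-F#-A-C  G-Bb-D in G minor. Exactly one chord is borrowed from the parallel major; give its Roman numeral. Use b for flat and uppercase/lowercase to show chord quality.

Imaj7

In G minor (with V from harmonic minor) the diatonic chords are Gm, Adim, Bb, Cm, D, Eb, F. Of the given chords, G–Bb–D = Gm, A–C–Eb = Adim, A–C–Eb–G = Am7b5 and D–F#–A–C = D7 are diatonic. But G–B–D–F# is foreign: the diatonic i on degree 1 is Gm, whereas Gmaj7 comes from G major. It is labeled Imaj7.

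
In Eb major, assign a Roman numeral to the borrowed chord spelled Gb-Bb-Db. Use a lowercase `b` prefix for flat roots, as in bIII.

bIII

In Eb major scale degree 3 is G; Gb is its lowered form, from Eb minor. Diatonically Eb major has Gm (iii) on that degree; Gb–Bb–Db is instead the major chord native to Eb minor, so it takes the label bIII.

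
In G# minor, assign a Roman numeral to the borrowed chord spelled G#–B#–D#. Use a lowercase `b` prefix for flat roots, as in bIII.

The root G# is the diatonic 1st degree of G# minor; the borrowing shows in the chord quality. G#–B#–D# is a major chord — the form found in G# major, not the diatonic i (G#m). Borrowed into G# minor it is written I.

I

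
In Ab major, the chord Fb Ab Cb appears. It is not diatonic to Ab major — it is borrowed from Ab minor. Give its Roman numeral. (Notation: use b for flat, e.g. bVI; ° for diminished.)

The root Fb is the lowered 6th scale degree — diatonically Ab major has F there. Diatonically Ab major has Fm (vi) on that degree; Fb–Ab–Cb is instead the major chord native to Ab minor, so it takes the label bVI.

bVI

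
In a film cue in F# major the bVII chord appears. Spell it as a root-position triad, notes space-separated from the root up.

E G# B

bVII is built on the lowered scale degree 7. In F# major degree 7 is E#; lowered it becomes E. Building the major chord from the parallel minor on E: E–G#–B.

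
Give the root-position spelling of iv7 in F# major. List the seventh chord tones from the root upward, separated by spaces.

iv7 is built on scale degree 4, which is B in both F# major and its parallel. In F# minor the chord on B is B–D–F#–A.

B D F# A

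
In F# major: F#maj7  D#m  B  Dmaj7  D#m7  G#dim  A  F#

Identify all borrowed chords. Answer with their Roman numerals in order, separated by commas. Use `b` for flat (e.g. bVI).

In F# major the diatonic chords are F#, G#m, A#m, B, C#, D#m, E#dim. F#maj7, D#m, B, D#m7 and F# all belong to that set. Dmaj7 (D–F#–A–C#) is not: scale degree 6 in F# major carries D#m (vi). In F# minor the chord on that degree is Dmaj7, so here it functions as bVImaj7, borrowed from the parallel minor. G#dim (G#–B–D) is not: scale degree 2 in F# major carries G#m (ii). In F# minor the chord on that degree is G#dim, so here it functions as ii°, borrowed from the parallel minor. A (A–C#–E) is not: scale degree 3 in F# major carries A#m (iii). In F# minor the chord on that degree is A, so here it functions as bIII, borrowed from the parallel minor.

bVImaj7, ii°, bIII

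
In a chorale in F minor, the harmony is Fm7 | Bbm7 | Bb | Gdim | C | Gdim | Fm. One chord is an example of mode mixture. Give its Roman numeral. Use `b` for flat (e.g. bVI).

The diatonic triads in F minor (with V from harmonic minor) are Fm, Gdim, Ab, Bbm, C, Db, Eb. Fm7, Bbm7, Gdim, C and Fm all belong to that set. Bb (Bb–D–F) is not: scale degree 4 in F minor carries Bbm (iv). In F major the chord on that degree is Bb, so here it functions as IV, borrowed from the parallel major.

IV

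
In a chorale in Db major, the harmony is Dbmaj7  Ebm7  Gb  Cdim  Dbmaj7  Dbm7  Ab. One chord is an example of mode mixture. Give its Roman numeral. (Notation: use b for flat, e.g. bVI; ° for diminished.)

Db major has the diatonic set Db, Ebm, Fm, Gb, Ab, Bbm, Cdim. Of the given chords, Dbmaj7, Ebm7, Gb, Cdim and Ab are diatonic. Dbm7 (Db–Fb–Ab–Cb) doesn't fit — on degree 1 Db major would have Db (I). Dbm7 is the degree-1 chord of Db minor, so it is the borrowed i7.

i7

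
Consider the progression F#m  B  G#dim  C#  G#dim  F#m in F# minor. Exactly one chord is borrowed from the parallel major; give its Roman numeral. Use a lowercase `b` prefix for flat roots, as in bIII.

In F# minor (with V from harmonic minor) the diatonic chords are F#m, G#dim, A, Bm, C#, D, E. Of the given chords, F#m, G#dim and C# are diatonic. But B (B–D#–F#) is foreign: the diatonic iv on degree 4 is Bm, whereas B comes from F# major. It is labeled IV.

IV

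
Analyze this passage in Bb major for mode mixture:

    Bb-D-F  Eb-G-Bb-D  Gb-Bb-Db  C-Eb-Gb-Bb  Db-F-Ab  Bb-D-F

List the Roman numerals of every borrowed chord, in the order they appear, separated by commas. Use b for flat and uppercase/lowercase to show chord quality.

bVI, iiø7, bIII

The diatonic triads in Bb major are Bb, Cm, Dm, Eb, F, Gm, Adim. Of the given chords, Bb–D–F = Bb and Eb–G–Bb–D = Ebmaj7 are diatonic. But Gb–Bb–Db is foreign: the diatonic vi on degree 6 is Gm, whereas Gb comes from Bb minor. It is labeled bVI. C–Eb–Gb–Bb is not: scale degree 2 in Bb major carries Cm (ii). In Bb minor the chord on that degree is Cm7b5, so here it functions as iiø7, borrowed from the parallel minor. Db–F–Ab doesn't fit — on degree 3 Bb major would have Dm (iii). Db is the degree-3 chord of Bb minor, so it is the borrowed bIII.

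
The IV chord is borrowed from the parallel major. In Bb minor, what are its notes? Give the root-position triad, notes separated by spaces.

Eb G Bb

The root, Eb, is scale degree 4 — the same note in Bb minor and Bb major; only the chord quality changes. In Bb major the chord on Eb is Eb–G–Bb.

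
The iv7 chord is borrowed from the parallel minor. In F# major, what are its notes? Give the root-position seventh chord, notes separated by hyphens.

B-D-F#-A

iv7 is built on scale degree 4, which is B in both F# major and its parallel. Building the minor-seventh chord from the parallel minor on B: B–D–F#–A.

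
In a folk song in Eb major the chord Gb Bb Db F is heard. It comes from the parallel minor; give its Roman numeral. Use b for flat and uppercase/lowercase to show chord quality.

The root Gb is the lowered 3rd scale degree — diatonically Eb major has G there. The diatonic chord on degree 3 would be Gm (iii), but Gb–Bb–Db–F is the major-seventh chord from Eb minor. As a borrowed chord it is labeled bIIImaj7.

bIIImaj7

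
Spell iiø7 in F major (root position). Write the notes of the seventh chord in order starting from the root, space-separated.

G Bb Db F

The root, G, is scale degree 2 — the same note in F major and F minor; only the chord quality changes. Building the half-diminished-seventh chord from the parallel minor on G: G–Bb–Db–F.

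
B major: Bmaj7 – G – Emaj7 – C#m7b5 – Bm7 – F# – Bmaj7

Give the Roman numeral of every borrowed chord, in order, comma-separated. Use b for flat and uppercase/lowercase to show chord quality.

The diatonic triads in B major are B, C#m, D#m, E, F#, G#m, A#dim. Bmaj7, Emaj7 and F# all belong to that set. But G (G–B–D) is foreign: the diatonic vi on degree 6 is G#m, whereas G comes from B minor. It is labeled bVI. C#m7b5 (C#–E–G–B) is not: scale degree 2 in B major carries C#m (ii). In B minor the chord on that degree is C#m7b5, so here it functions as iiø7, borrowed from the parallel minor. Bm7 (B–D–F#–A) doesn't fit — on degree 1 B major would have B (I). Bm7 is the degree-1 chord of B minor, so it is the borrowed i7.

bVI, iiø7, i7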